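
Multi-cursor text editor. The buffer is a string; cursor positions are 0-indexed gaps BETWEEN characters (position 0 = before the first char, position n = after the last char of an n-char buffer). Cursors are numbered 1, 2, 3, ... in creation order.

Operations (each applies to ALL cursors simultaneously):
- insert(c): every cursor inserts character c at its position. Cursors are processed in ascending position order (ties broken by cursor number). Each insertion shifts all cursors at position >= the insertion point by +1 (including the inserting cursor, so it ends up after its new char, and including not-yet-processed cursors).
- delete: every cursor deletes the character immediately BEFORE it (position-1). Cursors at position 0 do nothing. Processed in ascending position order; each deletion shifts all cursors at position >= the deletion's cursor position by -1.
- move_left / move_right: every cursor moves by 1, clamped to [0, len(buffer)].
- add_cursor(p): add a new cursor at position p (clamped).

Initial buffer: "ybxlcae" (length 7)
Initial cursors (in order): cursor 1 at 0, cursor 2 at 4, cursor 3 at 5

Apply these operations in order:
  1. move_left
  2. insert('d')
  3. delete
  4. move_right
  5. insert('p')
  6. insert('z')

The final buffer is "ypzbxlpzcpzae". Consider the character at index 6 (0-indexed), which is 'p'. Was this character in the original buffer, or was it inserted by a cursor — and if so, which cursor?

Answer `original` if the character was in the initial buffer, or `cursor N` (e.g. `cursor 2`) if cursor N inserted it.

Answer: cursor 2

Derivation:
After op 1 (move_left): buffer="ybxlcae" (len 7), cursors c1@0 c2@3 c3@4, authorship .......
After op 2 (insert('d')): buffer="dybxdldcae" (len 10), cursors c1@1 c2@5 c3@7, authorship 1...2.3...
After op 3 (delete): buffer="ybxlcae" (len 7), cursors c1@0 c2@3 c3@4, authorship .......
After op 4 (move_right): buffer="ybxlcae" (len 7), cursors c1@1 c2@4 c3@5, authorship .......
After op 5 (insert('p')): buffer="ypbxlpcpae" (len 10), cursors c1@2 c2@6 c3@8, authorship .1...2.3..
After op 6 (insert('z')): buffer="ypzbxlpzcpzae" (len 13), cursors c1@3 c2@8 c3@11, authorship .11...22.33..
Authorship (.=original, N=cursor N): . 1 1 . . . 2 2 . 3 3 . .
Index 6: author = 2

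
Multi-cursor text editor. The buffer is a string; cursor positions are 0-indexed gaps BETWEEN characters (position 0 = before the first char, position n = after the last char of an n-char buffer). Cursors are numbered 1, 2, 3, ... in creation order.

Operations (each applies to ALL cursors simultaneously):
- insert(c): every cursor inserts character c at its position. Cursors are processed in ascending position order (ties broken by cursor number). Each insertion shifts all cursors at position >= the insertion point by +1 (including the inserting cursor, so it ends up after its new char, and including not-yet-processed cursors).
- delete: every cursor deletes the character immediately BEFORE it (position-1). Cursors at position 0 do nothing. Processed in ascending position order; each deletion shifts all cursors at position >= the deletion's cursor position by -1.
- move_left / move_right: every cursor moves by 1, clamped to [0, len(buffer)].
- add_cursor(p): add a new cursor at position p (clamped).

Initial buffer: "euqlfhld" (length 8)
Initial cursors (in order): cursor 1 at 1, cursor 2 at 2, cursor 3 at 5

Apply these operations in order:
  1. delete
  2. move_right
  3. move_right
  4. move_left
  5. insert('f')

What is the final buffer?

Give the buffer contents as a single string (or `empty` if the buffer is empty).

Answer: qfflhfld

Derivation:
After op 1 (delete): buffer="qlhld" (len 5), cursors c1@0 c2@0 c3@2, authorship .....
After op 2 (move_right): buffer="qlhld" (len 5), cursors c1@1 c2@1 c3@3, authorship .....
After op 3 (move_right): buffer="qlhld" (len 5), cursors c1@2 c2@2 c3@4, authorship .....
After op 4 (move_left): buffer="qlhld" (len 5), cursors c1@1 c2@1 c3@3, authorship .....
After op 5 (insert('f')): buffer="qfflhfld" (len 8), cursors c1@3 c2@3 c3@6, authorship .12..3..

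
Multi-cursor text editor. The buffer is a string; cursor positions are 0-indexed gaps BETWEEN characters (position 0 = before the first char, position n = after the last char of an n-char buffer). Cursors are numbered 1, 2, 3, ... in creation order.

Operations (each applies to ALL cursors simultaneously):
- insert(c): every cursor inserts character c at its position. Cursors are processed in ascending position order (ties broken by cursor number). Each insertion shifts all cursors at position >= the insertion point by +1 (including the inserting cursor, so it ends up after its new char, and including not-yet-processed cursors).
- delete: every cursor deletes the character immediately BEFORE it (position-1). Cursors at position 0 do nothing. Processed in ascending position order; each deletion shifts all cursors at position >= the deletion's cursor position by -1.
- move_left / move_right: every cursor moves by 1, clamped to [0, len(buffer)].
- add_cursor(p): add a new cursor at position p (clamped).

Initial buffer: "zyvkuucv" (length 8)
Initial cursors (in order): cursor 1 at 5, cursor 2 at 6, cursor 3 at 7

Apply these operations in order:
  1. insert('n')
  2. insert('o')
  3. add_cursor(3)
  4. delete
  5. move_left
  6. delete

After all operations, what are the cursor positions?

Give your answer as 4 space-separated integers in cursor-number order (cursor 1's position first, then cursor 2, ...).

Answer: 2 3 4 0

Derivation:
After op 1 (insert('n')): buffer="zyvkununcnv" (len 11), cursors c1@6 c2@8 c3@10, authorship .....1.2.3.
After op 2 (insert('o')): buffer="zyvkunounocnov" (len 14), cursors c1@7 c2@10 c3@13, authorship .....11.22.33.
After op 3 (add_cursor(3)): buffer="zyvkunounocnov" (len 14), cursors c4@3 c1@7 c2@10 c3@13, authorship .....11.22.33.
After op 4 (delete): buffer="zykununcnv" (len 10), cursors c4@2 c1@5 c2@7 c3@9, authorship ....1.2.3.
After op 5 (move_left): buffer="zykununcnv" (len 10), cursors c4@1 c1@4 c2@6 c3@8, authorship ....1.2.3.
After op 6 (delete): buffer="yknnnv" (len 6), cursors c4@0 c1@2 c2@3 c3@4, authorship ..123.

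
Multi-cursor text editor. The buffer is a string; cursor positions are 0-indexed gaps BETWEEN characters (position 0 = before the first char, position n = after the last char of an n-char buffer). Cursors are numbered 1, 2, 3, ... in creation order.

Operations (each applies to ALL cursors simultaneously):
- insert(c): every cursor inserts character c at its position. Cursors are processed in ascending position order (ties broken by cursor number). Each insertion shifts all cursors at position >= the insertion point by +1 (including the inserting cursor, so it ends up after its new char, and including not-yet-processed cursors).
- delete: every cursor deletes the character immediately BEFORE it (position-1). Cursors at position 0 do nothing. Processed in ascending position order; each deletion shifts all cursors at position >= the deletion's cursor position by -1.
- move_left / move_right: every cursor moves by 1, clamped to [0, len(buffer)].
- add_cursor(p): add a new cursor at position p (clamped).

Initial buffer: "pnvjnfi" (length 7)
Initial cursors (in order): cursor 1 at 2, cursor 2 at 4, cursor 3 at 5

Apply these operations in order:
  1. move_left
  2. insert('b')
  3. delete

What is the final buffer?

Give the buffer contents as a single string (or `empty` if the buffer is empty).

Answer: pnvjnfi

Derivation:
After op 1 (move_left): buffer="pnvjnfi" (len 7), cursors c1@1 c2@3 c3@4, authorship .......
After op 2 (insert('b')): buffer="pbnvbjbnfi" (len 10), cursors c1@2 c2@5 c3@7, authorship .1..2.3...
After op 3 (delete): buffer="pnvjnfi" (len 7), cursors c1@1 c2@3 c3@4, authorship .......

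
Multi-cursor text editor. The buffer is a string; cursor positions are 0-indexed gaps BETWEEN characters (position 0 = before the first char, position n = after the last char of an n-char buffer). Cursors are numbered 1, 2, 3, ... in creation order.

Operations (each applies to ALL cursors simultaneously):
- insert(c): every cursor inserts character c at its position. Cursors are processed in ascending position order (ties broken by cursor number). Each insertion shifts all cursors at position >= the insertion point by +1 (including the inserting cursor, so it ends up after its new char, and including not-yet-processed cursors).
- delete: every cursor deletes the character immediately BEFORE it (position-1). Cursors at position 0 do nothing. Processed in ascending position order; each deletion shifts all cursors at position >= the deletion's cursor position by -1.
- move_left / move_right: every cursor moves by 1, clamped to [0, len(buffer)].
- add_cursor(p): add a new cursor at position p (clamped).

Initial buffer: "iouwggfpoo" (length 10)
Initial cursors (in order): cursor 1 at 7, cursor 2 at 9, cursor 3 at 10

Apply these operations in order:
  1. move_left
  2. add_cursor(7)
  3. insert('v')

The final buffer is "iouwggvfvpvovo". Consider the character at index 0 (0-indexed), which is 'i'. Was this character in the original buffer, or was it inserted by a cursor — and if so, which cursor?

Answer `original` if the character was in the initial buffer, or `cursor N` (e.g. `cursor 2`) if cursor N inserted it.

Answer: original

Derivation:
After op 1 (move_left): buffer="iouwggfpoo" (len 10), cursors c1@6 c2@8 c3@9, authorship ..........
After op 2 (add_cursor(7)): buffer="iouwggfpoo" (len 10), cursors c1@6 c4@7 c2@8 c3@9, authorship ..........
After op 3 (insert('v')): buffer="iouwggvfvpvovo" (len 14), cursors c1@7 c4@9 c2@11 c3@13, authorship ......1.4.2.3.
Authorship (.=original, N=cursor N): . . . . . . 1 . 4 . 2 . 3 .
Index 0: author = original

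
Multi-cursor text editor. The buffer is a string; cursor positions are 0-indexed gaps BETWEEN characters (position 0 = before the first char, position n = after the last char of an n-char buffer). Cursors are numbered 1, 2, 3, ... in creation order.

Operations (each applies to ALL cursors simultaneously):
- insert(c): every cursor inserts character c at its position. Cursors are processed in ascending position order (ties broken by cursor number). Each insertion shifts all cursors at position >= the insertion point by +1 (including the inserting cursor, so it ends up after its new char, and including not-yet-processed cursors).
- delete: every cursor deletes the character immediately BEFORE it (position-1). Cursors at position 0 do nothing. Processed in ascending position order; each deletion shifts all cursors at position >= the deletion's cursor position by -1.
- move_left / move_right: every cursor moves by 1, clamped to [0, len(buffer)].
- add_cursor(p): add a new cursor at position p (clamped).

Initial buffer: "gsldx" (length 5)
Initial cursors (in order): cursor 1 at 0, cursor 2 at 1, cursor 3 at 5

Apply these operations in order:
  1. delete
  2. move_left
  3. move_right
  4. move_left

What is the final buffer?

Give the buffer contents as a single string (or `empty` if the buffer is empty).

Answer: sld

Derivation:
After op 1 (delete): buffer="sld" (len 3), cursors c1@0 c2@0 c3@3, authorship ...
After op 2 (move_left): buffer="sld" (len 3), cursors c1@0 c2@0 c3@2, authorship ...
After op 3 (move_right): buffer="sld" (len 3), cursors c1@1 c2@1 c3@3, authorship ...
After op 4 (move_left): buffer="sld" (len 3), cursors c1@0 c2@0 c3@2, authorship ...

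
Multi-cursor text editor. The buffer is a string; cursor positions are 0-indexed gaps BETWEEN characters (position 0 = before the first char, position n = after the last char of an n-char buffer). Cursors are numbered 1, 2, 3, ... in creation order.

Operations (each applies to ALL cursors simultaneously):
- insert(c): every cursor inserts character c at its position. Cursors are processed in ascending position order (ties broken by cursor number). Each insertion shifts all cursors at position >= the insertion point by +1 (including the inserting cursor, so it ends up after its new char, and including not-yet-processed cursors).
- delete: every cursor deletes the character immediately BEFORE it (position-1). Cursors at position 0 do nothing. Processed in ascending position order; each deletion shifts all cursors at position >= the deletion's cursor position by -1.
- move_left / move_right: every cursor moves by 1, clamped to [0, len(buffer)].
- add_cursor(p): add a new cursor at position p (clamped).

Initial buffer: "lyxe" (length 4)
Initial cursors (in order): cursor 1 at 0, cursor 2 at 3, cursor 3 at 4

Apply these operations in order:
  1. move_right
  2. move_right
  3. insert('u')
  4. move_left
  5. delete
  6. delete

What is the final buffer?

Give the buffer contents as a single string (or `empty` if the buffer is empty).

After op 1 (move_right): buffer="lyxe" (len 4), cursors c1@1 c2@4 c3@4, authorship ....
After op 2 (move_right): buffer="lyxe" (len 4), cursors c1@2 c2@4 c3@4, authorship ....
After op 3 (insert('u')): buffer="lyuxeuu" (len 7), cursors c1@3 c2@7 c3@7, authorship ..1..23
After op 4 (move_left): buffer="lyuxeuu" (len 7), cursors c1@2 c2@6 c3@6, authorship ..1..23
After op 5 (delete): buffer="luxu" (len 4), cursors c1@1 c2@3 c3@3, authorship .1.3
After op 6 (delete): buffer="u" (len 1), cursors c1@0 c2@0 c3@0, authorship 3

Answer: u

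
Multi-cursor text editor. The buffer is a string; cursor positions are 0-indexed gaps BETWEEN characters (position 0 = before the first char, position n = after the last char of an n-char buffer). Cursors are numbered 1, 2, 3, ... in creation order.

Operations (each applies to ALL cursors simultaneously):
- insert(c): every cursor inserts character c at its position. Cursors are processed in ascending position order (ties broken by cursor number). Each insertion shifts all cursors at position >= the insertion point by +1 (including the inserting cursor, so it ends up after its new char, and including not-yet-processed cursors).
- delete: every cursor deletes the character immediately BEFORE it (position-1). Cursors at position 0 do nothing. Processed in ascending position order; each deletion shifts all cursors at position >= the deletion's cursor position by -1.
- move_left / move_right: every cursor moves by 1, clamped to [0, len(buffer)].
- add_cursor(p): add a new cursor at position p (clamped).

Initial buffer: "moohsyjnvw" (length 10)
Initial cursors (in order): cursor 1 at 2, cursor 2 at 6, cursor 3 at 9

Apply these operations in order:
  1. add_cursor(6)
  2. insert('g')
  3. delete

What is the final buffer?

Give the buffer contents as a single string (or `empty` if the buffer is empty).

After op 1 (add_cursor(6)): buffer="moohsyjnvw" (len 10), cursors c1@2 c2@6 c4@6 c3@9, authorship ..........
After op 2 (insert('g')): buffer="mogohsyggjnvgw" (len 14), cursors c1@3 c2@9 c4@9 c3@13, authorship ..1....24...3.
After op 3 (delete): buffer="moohsyjnvw" (len 10), cursors c1@2 c2@6 c4@6 c3@9, authorship ..........

Answer: moohsyjnvw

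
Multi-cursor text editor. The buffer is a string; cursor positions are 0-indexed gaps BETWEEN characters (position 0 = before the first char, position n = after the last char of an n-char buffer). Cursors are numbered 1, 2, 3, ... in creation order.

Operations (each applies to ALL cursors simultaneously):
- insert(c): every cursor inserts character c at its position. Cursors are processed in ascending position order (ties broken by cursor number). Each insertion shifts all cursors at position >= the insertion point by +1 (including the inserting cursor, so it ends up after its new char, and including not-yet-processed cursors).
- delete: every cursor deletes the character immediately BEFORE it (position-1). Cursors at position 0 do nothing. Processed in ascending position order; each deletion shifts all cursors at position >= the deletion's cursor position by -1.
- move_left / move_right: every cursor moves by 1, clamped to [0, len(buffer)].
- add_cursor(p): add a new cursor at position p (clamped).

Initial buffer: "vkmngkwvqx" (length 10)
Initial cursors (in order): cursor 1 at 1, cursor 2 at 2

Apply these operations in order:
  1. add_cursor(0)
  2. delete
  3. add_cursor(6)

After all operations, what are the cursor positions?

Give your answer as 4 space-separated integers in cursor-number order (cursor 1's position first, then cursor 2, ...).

After op 1 (add_cursor(0)): buffer="vkmngkwvqx" (len 10), cursors c3@0 c1@1 c2@2, authorship ..........
After op 2 (delete): buffer="mngkwvqx" (len 8), cursors c1@0 c2@0 c3@0, authorship ........
After op 3 (add_cursor(6)): buffer="mngkwvqx" (len 8), cursors c1@0 c2@0 c3@0 c4@6, authorship ........

Answer: 0 0 0 6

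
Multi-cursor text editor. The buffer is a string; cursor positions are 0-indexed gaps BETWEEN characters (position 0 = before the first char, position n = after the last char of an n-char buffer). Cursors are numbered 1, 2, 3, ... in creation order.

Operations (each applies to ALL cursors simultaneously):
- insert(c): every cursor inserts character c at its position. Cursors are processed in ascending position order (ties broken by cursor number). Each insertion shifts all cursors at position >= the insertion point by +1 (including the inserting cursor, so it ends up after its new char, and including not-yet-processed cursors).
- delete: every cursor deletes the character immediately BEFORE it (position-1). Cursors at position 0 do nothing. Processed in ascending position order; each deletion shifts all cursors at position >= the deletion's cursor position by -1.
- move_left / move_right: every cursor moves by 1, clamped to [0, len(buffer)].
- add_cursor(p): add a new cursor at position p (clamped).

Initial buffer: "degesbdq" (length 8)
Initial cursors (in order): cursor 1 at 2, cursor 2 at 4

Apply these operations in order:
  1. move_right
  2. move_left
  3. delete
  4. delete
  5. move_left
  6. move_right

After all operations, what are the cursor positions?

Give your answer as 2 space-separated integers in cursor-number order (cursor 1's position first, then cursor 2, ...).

Answer: 1 1

Derivation:
After op 1 (move_right): buffer="degesbdq" (len 8), cursors c1@3 c2@5, authorship ........
After op 2 (move_left): buffer="degesbdq" (len 8), cursors c1@2 c2@4, authorship ........
After op 3 (delete): buffer="dgsbdq" (len 6), cursors c1@1 c2@2, authorship ......
After op 4 (delete): buffer="sbdq" (len 4), cursors c1@0 c2@0, authorship ....
After op 5 (move_left): buffer="sbdq" (len 4), cursors c1@0 c2@0, authorship ....
After op 6 (move_right): buffer="sbdq" (len 4), cursors c1@1 c2@1, authorship ....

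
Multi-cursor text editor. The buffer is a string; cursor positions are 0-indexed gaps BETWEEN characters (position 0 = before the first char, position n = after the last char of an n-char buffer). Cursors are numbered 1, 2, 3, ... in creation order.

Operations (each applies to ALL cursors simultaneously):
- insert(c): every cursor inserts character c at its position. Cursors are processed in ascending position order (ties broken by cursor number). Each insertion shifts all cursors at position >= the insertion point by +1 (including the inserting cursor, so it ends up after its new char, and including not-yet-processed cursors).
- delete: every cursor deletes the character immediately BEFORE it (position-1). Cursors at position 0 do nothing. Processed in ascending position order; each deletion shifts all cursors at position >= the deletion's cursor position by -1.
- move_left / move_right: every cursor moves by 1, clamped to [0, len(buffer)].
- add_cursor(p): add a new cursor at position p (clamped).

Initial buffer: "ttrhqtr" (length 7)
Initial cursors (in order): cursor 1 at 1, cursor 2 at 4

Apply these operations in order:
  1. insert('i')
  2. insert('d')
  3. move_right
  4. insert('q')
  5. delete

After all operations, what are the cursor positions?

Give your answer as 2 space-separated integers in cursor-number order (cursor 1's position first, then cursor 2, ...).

Answer: 4 9

Derivation:
After op 1 (insert('i')): buffer="titrhiqtr" (len 9), cursors c1@2 c2@6, authorship .1...2...
After op 2 (insert('d')): buffer="tidtrhidqtr" (len 11), cursors c1@3 c2@8, authorship .11...22...
After op 3 (move_right): buffer="tidtrhidqtr" (len 11), cursors c1@4 c2@9, authorship .11...22...
After op 4 (insert('q')): buffer="tidtqrhidqqtr" (len 13), cursors c1@5 c2@11, authorship .11.1..22.2..
After op 5 (delete): buffer="tidtrhidqtr" (len 11), cursors c1@4 c2@9, authorship .11...22...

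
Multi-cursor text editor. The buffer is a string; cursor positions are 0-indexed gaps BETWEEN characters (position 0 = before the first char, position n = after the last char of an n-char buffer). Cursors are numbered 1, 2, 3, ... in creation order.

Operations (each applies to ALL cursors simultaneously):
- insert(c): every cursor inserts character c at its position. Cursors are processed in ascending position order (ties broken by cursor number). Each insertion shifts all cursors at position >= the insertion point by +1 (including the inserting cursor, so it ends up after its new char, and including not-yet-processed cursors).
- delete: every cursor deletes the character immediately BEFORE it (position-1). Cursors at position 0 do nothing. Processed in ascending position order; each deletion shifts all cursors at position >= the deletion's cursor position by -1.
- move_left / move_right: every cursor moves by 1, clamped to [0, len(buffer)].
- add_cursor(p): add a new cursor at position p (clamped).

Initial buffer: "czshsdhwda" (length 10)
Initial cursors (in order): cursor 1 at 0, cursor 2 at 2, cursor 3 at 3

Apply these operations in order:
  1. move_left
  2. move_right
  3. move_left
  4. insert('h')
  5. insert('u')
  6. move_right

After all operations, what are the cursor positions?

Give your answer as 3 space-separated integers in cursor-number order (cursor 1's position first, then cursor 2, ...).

After op 1 (move_left): buffer="czshsdhwda" (len 10), cursors c1@0 c2@1 c3@2, authorship ..........
After op 2 (move_right): buffer="czshsdhwda" (len 10), cursors c1@1 c2@2 c3@3, authorship ..........
After op 3 (move_left): buffer="czshsdhwda" (len 10), cursors c1@0 c2@1 c3@2, authorship ..........
After op 4 (insert('h')): buffer="hchzhshsdhwda" (len 13), cursors c1@1 c2@3 c3@5, authorship 1.2.3........
After op 5 (insert('u')): buffer="huchuzhushsdhwda" (len 16), cursors c1@2 c2@5 c3@8, authorship 11.22.33........
After op 6 (move_right): buffer="huchuzhushsdhwda" (len 16), cursors c1@3 c2@6 c3@9, authorship 11.22.33........

Answer: 3 6 9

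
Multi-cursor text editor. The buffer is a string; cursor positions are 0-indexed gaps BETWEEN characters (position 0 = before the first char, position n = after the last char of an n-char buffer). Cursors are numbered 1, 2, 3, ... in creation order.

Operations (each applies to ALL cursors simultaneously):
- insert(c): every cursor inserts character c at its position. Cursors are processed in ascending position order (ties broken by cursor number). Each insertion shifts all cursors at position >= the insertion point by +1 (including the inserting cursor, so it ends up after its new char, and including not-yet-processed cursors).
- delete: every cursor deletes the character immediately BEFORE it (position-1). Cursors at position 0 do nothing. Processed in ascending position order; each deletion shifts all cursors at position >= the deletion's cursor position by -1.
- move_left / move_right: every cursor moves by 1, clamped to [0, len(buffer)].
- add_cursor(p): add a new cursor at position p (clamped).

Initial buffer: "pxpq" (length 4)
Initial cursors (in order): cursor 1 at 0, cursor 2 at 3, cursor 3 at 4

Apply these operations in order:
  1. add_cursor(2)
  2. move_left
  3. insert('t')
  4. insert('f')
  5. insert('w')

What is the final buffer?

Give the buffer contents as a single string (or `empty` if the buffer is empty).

Answer: tfwptfwxtfwptfwq

Derivation:
After op 1 (add_cursor(2)): buffer="pxpq" (len 4), cursors c1@0 c4@2 c2@3 c3@4, authorship ....
After op 2 (move_left): buffer="pxpq" (len 4), cursors c1@0 c4@1 c2@2 c3@3, authorship ....
After op 3 (insert('t')): buffer="tptxtptq" (len 8), cursors c1@1 c4@3 c2@5 c3@7, authorship 1.4.2.3.
After op 4 (insert('f')): buffer="tfptfxtfptfq" (len 12), cursors c1@2 c4@5 c2@8 c3@11, authorship 11.44.22.33.
After op 5 (insert('w')): buffer="tfwptfwxtfwptfwq" (len 16), cursors c1@3 c4@7 c2@11 c3@15, authorship 111.444.222.333.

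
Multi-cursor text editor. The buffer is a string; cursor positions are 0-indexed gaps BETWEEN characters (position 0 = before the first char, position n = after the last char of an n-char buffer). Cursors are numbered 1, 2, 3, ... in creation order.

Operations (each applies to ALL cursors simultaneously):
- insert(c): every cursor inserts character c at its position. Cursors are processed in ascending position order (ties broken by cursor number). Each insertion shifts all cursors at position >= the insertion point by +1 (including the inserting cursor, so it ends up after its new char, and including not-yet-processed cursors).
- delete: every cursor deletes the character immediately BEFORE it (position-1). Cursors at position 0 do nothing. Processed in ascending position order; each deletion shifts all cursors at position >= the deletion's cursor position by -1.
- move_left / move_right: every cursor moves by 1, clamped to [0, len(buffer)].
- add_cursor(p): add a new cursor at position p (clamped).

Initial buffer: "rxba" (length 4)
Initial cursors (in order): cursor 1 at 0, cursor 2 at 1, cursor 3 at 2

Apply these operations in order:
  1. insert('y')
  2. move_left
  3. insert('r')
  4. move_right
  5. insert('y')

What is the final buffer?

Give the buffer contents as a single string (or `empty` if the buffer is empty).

Answer: ryyrryyxryyba

Derivation:
After op 1 (insert('y')): buffer="yryxyba" (len 7), cursors c1@1 c2@3 c3@5, authorship 1.2.3..
After op 2 (move_left): buffer="yryxyba" (len 7), cursors c1@0 c2@2 c3@4, authorship 1.2.3..
After op 3 (insert('r')): buffer="ryrryxryba" (len 10), cursors c1@1 c2@4 c3@7, authorship 11.22.33..
After op 4 (move_right): buffer="ryrryxryba" (len 10), cursors c1@2 c2@5 c3@8, authorship 11.22.33..
After op 5 (insert('y')): buffer="ryyrryyxryyba" (len 13), cursors c1@3 c2@7 c3@11, authorship 111.222.333..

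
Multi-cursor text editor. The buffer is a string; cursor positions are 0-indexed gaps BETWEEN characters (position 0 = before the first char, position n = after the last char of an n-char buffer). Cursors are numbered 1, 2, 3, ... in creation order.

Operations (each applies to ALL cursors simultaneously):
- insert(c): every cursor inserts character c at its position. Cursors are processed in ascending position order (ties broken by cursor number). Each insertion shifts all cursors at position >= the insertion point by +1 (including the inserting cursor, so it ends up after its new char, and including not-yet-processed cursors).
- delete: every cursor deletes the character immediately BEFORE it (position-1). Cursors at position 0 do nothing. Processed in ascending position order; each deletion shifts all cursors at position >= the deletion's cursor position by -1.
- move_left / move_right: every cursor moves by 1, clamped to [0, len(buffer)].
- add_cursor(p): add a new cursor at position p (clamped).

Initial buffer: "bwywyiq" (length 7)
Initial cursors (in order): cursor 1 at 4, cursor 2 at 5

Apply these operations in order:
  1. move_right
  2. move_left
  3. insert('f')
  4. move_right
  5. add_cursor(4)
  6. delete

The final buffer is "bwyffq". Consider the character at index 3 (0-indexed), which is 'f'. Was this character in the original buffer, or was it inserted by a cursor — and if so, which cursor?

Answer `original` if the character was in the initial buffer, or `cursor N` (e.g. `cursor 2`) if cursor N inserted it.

After op 1 (move_right): buffer="bwywyiq" (len 7), cursors c1@5 c2@6, authorship .......
After op 2 (move_left): buffer="bwywyiq" (len 7), cursors c1@4 c2@5, authorship .......
After op 3 (insert('f')): buffer="bwywfyfiq" (len 9), cursors c1@5 c2@7, authorship ....1.2..
After op 4 (move_right): buffer="bwywfyfiq" (len 9), cursors c1@6 c2@8, authorship ....1.2..
After op 5 (add_cursor(4)): buffer="bwywfyfiq" (len 9), cursors c3@4 c1@6 c2@8, authorship ....1.2..
After op 6 (delete): buffer="bwyffq" (len 6), cursors c3@3 c1@4 c2@5, authorship ...12.
Authorship (.=original, N=cursor N): . . . 1 2 .
Index 3: author = 1

Answer: cursor 1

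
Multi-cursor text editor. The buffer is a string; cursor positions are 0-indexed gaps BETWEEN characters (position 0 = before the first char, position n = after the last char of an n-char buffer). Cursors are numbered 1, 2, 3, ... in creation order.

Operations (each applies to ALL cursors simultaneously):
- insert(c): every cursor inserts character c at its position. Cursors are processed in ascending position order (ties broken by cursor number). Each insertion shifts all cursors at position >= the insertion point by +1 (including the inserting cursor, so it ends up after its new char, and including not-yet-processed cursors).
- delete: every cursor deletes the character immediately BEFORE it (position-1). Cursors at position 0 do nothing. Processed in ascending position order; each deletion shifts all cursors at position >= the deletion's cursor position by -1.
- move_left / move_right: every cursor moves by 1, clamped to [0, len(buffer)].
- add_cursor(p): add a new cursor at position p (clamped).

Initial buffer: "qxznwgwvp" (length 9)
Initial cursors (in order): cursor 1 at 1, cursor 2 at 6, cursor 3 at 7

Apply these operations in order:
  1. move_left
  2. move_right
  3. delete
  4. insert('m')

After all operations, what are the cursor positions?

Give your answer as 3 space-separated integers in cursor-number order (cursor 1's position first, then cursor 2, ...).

Answer: 1 7 7

Derivation:
After op 1 (move_left): buffer="qxznwgwvp" (len 9), cursors c1@0 c2@5 c3@6, authorship .........
After op 2 (move_right): buffer="qxznwgwvp" (len 9), cursors c1@1 c2@6 c3@7, authorship .........
After op 3 (delete): buffer="xznwvp" (len 6), cursors c1@0 c2@4 c3@4, authorship ......
After op 4 (insert('m')): buffer="mxznwmmvp" (len 9), cursors c1@1 c2@7 c3@7, authorship 1....23..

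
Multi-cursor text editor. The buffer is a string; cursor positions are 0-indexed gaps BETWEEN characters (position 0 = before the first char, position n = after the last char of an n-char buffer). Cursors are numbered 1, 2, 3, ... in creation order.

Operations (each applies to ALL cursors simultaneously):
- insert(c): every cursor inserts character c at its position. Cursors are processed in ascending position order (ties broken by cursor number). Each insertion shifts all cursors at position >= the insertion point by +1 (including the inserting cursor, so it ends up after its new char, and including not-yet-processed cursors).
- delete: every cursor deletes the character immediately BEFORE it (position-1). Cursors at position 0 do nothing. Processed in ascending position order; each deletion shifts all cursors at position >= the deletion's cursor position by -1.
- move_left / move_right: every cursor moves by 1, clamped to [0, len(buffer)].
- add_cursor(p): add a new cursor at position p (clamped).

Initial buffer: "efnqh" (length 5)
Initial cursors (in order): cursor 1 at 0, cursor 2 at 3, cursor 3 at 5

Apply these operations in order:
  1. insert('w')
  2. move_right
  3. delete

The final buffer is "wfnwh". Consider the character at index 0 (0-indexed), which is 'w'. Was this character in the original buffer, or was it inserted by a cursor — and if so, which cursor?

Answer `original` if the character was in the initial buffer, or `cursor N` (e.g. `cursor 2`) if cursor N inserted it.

After op 1 (insert('w')): buffer="wefnwqhw" (len 8), cursors c1@1 c2@5 c3@8, authorship 1...2..3
After op 2 (move_right): buffer="wefnwqhw" (len 8), cursors c1@2 c2@6 c3@8, authorship 1...2..3
After op 3 (delete): buffer="wfnwh" (len 5), cursors c1@1 c2@4 c3@5, authorship 1..2.
Authorship (.=original, N=cursor N): 1 . . 2 .
Index 0: author = 1

Answer: cursor 1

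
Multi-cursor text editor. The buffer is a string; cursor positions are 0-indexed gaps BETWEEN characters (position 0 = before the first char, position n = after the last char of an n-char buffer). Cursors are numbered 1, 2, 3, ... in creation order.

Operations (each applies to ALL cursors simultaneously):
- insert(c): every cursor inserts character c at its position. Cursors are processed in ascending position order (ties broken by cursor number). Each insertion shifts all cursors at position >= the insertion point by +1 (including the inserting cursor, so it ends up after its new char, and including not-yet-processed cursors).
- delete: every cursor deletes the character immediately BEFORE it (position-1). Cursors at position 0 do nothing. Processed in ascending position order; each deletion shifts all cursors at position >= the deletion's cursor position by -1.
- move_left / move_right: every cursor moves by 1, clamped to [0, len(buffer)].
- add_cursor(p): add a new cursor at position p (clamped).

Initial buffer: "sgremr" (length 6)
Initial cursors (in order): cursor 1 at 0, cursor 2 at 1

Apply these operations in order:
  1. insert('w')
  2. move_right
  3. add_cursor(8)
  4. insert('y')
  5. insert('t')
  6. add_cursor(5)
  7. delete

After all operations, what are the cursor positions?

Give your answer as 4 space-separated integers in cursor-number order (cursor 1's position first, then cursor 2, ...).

Answer: 3 5 10 3

Derivation:
After op 1 (insert('w')): buffer="wswgremr" (len 8), cursors c1@1 c2@3, authorship 1.2.....
After op 2 (move_right): buffer="wswgremr" (len 8), cursors c1@2 c2@4, authorship 1.2.....
After op 3 (add_cursor(8)): buffer="wswgremr" (len 8), cursors c1@2 c2@4 c3@8, authorship 1.2.....
After op 4 (insert('y')): buffer="wsywgyremry" (len 11), cursors c1@3 c2@6 c3@11, authorship 1.12.2....3
After op 5 (insert('t')): buffer="wsytwgytremryt" (len 14), cursors c1@4 c2@8 c3@14, authorship 1.112.22....33
After op 6 (add_cursor(5)): buffer="wsytwgytremryt" (len 14), cursors c1@4 c4@5 c2@8 c3@14, authorship 1.112.22....33
After op 7 (delete): buffer="wsygyremry" (len 10), cursors c1@3 c4@3 c2@5 c3@10, authorship 1.1.2....3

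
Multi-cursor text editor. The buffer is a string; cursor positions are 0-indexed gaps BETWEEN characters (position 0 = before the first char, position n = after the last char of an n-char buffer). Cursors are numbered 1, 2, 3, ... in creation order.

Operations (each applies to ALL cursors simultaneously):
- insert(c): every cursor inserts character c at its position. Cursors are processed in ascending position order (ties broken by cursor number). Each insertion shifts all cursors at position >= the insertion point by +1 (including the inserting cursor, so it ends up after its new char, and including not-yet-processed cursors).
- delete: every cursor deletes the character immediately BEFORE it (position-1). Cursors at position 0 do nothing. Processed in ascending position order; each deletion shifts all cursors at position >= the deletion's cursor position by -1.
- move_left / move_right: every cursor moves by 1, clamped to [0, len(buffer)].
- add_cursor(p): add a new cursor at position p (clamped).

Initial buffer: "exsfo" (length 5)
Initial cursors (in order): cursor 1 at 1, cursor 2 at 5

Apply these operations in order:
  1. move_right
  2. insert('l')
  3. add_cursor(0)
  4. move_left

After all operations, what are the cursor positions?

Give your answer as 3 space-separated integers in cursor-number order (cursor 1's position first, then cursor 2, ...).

After op 1 (move_right): buffer="exsfo" (len 5), cursors c1@2 c2@5, authorship .....
After op 2 (insert('l')): buffer="exlsfol" (len 7), cursors c1@3 c2@7, authorship ..1...2
After op 3 (add_cursor(0)): buffer="exlsfol" (len 7), cursors c3@0 c1@3 c2@7, authorship ..1...2
After op 4 (move_left): buffer="exlsfol" (len 7), cursors c3@0 c1@2 c2@6, authorship ..1...2

Answer: 2 6 0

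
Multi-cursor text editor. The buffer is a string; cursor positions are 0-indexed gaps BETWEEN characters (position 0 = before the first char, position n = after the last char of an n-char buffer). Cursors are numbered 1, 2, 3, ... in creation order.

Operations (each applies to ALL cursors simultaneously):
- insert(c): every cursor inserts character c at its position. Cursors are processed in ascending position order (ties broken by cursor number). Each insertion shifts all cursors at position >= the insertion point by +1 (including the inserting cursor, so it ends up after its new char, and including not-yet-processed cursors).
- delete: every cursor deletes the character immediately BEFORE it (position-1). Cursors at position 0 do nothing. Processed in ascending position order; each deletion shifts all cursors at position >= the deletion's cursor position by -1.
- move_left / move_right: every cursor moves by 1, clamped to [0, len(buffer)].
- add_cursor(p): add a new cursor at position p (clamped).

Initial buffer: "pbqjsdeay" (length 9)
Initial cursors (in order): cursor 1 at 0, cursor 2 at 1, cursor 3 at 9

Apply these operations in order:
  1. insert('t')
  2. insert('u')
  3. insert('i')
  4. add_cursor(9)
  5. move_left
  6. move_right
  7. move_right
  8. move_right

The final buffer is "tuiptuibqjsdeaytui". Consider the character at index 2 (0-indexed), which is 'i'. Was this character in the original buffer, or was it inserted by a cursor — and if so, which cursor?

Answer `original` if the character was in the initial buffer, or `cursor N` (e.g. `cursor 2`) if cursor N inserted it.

After op 1 (insert('t')): buffer="tptbqjsdeayt" (len 12), cursors c1@1 c2@3 c3@12, authorship 1.2........3
After op 2 (insert('u')): buffer="tuptubqjsdeaytu" (len 15), cursors c1@2 c2@5 c3@15, authorship 11.22........33
After op 3 (insert('i')): buffer="tuiptuibqjsdeaytui" (len 18), cursors c1@3 c2@7 c3@18, authorship 111.222........333
After op 4 (add_cursor(9)): buffer="tuiptuibqjsdeaytui" (len 18), cursors c1@3 c2@7 c4@9 c3@18, authorship 111.222........333
After op 5 (move_left): buffer="tuiptuibqjsdeaytui" (len 18), cursors c1@2 c2@6 c4@8 c3@17, authorship 111.222........333
After op 6 (move_right): buffer="tuiptuibqjsdeaytui" (len 18), cursors c1@3 c2@7 c4@9 c3@18, authorship 111.222........333
After op 7 (move_right): buffer="tuiptuibqjsdeaytui" (len 18), cursors c1@4 c2@8 c4@10 c3@18, authorship 111.222........333
After op 8 (move_right): buffer="tuiptuibqjsdeaytui" (len 18), cursors c1@5 c2@9 c4@11 c3@18, authorship 111.222........333
Authorship (.=original, N=cursor N): 1 1 1 . 2 2 2 . . . . . . . . 3 3 3
Index 2: author = 1

Answer: cursor 1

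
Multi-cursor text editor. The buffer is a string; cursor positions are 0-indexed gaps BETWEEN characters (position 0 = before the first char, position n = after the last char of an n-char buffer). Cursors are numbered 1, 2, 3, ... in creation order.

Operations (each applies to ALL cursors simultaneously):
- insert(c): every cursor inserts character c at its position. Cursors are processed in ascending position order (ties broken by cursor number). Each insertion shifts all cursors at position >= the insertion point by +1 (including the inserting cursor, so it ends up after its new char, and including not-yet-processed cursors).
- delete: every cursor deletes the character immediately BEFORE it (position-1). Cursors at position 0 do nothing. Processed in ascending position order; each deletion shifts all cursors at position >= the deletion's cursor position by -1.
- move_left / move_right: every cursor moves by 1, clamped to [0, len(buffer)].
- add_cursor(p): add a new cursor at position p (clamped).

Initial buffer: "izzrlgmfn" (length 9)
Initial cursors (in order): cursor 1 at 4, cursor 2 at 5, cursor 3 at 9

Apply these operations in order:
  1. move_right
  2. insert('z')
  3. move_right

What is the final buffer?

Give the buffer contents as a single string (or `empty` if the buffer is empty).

After op 1 (move_right): buffer="izzrlgmfn" (len 9), cursors c1@5 c2@6 c3@9, authorship .........
After op 2 (insert('z')): buffer="izzrlzgzmfnz" (len 12), cursors c1@6 c2@8 c3@12, authorship .....1.2...3
After op 3 (move_right): buffer="izzrlzgzmfnz" (len 12), cursors c1@7 c2@9 c3@12, authorship .....1.2...3

Answer: izzrlzgzmfnz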